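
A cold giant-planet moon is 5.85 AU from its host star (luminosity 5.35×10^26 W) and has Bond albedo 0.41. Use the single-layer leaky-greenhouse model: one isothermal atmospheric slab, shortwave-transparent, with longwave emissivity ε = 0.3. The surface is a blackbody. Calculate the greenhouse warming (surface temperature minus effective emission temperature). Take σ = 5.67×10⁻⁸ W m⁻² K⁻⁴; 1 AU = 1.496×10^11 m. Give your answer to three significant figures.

4.55 K

d = 5.85 × 1.496×10^11 m = 8.752×10^11 m.
Flux at the orbit: S = L/(4πd²) = 5.35×10^26/(4π·(8.75×10^11)²) = 55.59 W m⁻².
At the top of the atmosphere, σT_e⁴ = S(1−α)/4 = 8.199 W m⁻², giving T_e = 109.7 K.
The surface balance (absorbed SW + ε·downward IR = σT_s⁴) with T_a⁴ = T_s⁴/2 reduces to T_s = T_e·[2/(2−ε)]^¼ = 114.2 K.
Greenhouse warming: T_s − T_e = 4.547 K.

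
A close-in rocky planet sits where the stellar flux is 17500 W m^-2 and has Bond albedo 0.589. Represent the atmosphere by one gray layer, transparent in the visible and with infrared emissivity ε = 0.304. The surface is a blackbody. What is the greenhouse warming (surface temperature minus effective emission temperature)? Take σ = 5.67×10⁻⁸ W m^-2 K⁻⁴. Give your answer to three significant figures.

17.8 K

Effective emission temperature (TOA balance): σT_e⁴ = S(1−α)/4 = 1798 W m^-2 → T_e = 422.0 K.
Surface balance with a leaky layer gives σT_s⁴ = σT_e⁴·2/(2−ε), so T_s = T_e·[2/(2−0.304)]^(1/4) = 439.8 K.
T_s − T_e = 439.8 − 422.0 = 17.76 K.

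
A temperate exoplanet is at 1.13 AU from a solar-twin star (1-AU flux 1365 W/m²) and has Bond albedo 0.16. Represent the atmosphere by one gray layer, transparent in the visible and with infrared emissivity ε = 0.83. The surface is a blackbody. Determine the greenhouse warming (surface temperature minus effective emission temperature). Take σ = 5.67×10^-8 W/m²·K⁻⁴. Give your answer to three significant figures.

36.0 kelvin

Irradiance scales as 1/d², so S = 1365 W/m² × (1/1.13)² = 1069 W/m².
The planet radiates to space at T_e = [S(1−α)/(4σ)]^(1/4) = 250.8 K.
The surface balance (absorbed SW + ε·downward IR = σT_s⁴) with T_a⁴ = T_s⁴/2 reduces to T_s = T_e·[2/(2−ε)]^¼ = 286.8 K.
The atmosphere warms the surface by 35.98 K.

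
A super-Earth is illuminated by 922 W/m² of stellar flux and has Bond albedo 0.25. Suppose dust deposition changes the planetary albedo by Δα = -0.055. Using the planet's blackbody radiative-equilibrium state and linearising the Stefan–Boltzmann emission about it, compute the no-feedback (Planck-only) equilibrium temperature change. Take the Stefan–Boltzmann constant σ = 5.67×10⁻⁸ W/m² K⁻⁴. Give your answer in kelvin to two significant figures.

4.3 K

Unperturbed T_e = [922.0·(1−0.25)/(4σ)]^¼ = 235.0 K.
ΔF = −(S/4)Δα = −(922.0/4)×(-0.055) = 12.68 W/m².
Planck response: λ_P = 4σT_e³ = 4·5.67×10⁻⁸·(235.0)³ = 2.943 W/m²/K.
ΔT₀ = ΔF/λ_P = 12.68/2.943 = 4.31 K.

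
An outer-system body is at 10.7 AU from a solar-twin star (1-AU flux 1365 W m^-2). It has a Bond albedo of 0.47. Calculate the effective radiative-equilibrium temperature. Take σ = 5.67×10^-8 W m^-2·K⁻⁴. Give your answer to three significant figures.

72.7 K

By the inverse-square law, S = 1365/10.7² = 11.92 W m^-2.
The planet absorbs (1−α)S over its disc πR² and re-emits over 4πR², so the mean absorbed flux is (1−0.47)·11.92/4 = 1.580 W m^-2.
Set σT⁴ = 1.580 → T = (1.580/σ)^(1/4) = 72.65 K.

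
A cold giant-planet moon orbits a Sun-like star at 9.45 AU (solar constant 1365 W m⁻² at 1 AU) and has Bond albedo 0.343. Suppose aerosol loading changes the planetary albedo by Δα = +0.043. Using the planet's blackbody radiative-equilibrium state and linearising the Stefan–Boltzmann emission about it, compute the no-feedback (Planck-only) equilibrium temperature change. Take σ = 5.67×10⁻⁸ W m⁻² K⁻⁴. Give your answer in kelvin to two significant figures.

-1.3 K

Irradiance scales as 1/d², so S = 1365 W m⁻² × (1/9.45)² = 15.29 W m⁻².
The baseline emission temperature is T_e = 81.57 K.
TOA radiative forcing: ΔF = −S·Δα/4 = −15.29·(+0.043)/4 = -0.1643 W m⁻².
The Planck feedback parameter is 4σT_e³ = 0.1231 W m⁻²/K.
Hence the no-feedback warming is ΔF/(4σT_e³) = -1.33 K.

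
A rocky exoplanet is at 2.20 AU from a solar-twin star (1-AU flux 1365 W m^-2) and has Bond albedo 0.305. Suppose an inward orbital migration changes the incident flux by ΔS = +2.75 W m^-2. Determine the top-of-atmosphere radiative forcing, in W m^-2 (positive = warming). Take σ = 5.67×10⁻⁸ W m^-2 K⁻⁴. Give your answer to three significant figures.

0.478 W m^-2

By the inverse-square law, S = 1365/2.20² = 282.0 W m^-2.
TOA radiative forcing: ΔF = (1−α)ΔS/4 = 0.695·(+2.75)/4 = 0.4778 W m^-2.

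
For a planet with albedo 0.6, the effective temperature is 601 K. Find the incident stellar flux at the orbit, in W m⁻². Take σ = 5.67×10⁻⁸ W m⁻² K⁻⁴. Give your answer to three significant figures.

From S(1−α)/4 = σT⁴: S = 4σT⁴/(1−α).
The emitted flux is σT⁴ = 7397 W m⁻².
S = 4·7397/0.4 = 73970 W m⁻².

74000 W m⁻²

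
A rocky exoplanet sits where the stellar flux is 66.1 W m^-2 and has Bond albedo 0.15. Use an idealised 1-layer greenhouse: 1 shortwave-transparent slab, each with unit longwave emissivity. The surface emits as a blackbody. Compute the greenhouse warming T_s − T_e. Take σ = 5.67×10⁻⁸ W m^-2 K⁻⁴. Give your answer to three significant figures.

23.7 kelvin

The effective emission temperature is T_e = [S(1−α)/(4σ)]^¼ = 125.5 K.
T_s = (N+1)^(1/4)·T_e = 149.2 K.
So the greenhouse effect raises the surface by 149.2 − 125.5 = 23.74 K.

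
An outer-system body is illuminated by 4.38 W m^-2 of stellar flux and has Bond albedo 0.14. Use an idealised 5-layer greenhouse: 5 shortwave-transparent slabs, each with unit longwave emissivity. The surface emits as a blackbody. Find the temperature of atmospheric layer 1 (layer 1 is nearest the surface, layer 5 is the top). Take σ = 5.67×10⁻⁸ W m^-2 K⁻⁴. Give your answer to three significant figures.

Top-of-atmosphere balance: σT_e⁴ = S(1−α)/4 = 0.9417 W m^-2 → T_e = 63.84 K.
Each opaque layer satisfies 2T_j⁴ = T_{j−1}⁴ + T_{j+1}⁴, giving T_k⁴ = (N+1−k)T_e⁴.
T_1 = (5)^(1/4)·63.84 = 95.46 K.

95.5 K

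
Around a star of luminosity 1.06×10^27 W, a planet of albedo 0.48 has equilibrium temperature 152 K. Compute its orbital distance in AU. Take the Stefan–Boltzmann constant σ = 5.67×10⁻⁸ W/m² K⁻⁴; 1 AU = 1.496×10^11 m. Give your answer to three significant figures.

4.02 AU

The flux needed for this T is 4σT⁴/(1−0.48) = 232.8 W/m².
From L = 4πd²S, d = √(1.06×10^27/(4π·232.8)) = 6.019×10^11 m = 4.024 AU.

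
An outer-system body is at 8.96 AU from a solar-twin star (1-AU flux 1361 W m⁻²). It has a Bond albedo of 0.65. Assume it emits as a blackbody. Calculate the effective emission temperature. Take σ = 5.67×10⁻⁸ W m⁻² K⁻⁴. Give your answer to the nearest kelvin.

By the inverse-square law, S = 1361/8.96² = 16.95 W m⁻².
The planet absorbs (1−α)S over its disc πR² and re-emits over 4πR², so the mean absorbed flux is (1−0.65)·16.95/4 = 1.483 W m⁻².
Set σT⁴ = 1.483 → T = (1.483/σ)^(1/4) = 71.52 K.

72 K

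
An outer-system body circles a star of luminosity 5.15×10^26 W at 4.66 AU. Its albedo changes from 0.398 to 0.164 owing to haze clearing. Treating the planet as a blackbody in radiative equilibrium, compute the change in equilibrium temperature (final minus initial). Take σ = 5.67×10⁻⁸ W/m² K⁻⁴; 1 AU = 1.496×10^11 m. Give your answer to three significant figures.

10.5 K

Orbital distance: d = 4.66 AU = 6.971×10^11 m.
S = L/(4πd²) = 84.33 W/m².
Before: T₁ = [84.33·0.602/(4σ)]^(1/4) = 122.3 K.
With α = 0.164, T₂ = 132.8 K.
ΔT = T₂ − T₁ = 10.46 K.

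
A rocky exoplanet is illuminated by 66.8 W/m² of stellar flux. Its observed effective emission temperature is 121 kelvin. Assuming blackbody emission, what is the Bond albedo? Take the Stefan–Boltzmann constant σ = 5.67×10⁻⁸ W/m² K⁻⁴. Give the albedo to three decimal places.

Rearranging the radiative balance, α = 1 − 4σT⁴/S.
σT⁴ = 12.15 W/m², so 4σT⁴ = 48.62 W/m².
Hence α = 1 − 48.62/66.80 = 0.2722.

0.272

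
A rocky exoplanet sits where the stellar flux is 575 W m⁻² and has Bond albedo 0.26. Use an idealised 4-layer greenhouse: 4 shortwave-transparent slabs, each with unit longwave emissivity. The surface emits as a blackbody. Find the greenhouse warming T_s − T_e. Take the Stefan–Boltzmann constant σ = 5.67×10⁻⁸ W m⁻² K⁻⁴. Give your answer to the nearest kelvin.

103 kelvin

OLR = S(1−α)/4 = 106.4 W m⁻²; the top layer radiates at T_e = 208.1 K.
T_s = (N+1)^(1/4)·T_e = 311.2 K.
Warming: T_s − T_e = 103.1 K.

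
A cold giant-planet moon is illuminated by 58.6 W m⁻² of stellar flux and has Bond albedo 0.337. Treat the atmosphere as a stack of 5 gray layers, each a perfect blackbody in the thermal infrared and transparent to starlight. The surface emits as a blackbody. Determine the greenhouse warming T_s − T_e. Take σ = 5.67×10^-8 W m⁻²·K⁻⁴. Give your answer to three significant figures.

The effective emission temperature is T_e = [S(1−α)/(4σ)]^¼ = 114.4 K.
T_s = (N+1)^(1/4)·T_e = 179.1 K.
Warming: T_s − T_e = 64.65 K.

64.6 K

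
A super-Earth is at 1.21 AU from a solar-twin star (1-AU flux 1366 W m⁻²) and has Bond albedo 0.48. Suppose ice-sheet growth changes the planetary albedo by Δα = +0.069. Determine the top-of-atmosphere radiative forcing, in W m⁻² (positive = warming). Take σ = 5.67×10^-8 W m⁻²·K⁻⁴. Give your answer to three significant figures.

Flux at the orbit: S = 1366/(1.21)² = 933.0 W m⁻².
The change in absorbed flux is Δ[S(1−α)/4] = −SΔα/4 = -16.09 W m⁻².

-16.1 W m⁻²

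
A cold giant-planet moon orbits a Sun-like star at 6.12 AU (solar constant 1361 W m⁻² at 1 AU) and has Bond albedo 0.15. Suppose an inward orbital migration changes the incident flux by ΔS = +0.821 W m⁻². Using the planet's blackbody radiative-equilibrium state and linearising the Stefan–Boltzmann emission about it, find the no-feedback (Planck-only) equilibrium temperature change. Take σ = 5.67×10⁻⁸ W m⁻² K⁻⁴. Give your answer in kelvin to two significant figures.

0.61 K

By the inverse-square law, S = 1361/6.12² = 36.34 W m⁻².
Unperturbed T_e = [36.34·(1−0.15)/(4σ)]^¼ = 108.0 K.
TOA radiative forcing: ΔF = (1−α)ΔS/4 = 0.85·(+0.821)/4 = 0.1745 W m⁻².
Planck response: λ_P = 4σT_e³ = 4·5.67×10⁻⁸·(108.0)³ = 0.2859 W m⁻²/K.
So ΔT₀ = 0.1745/0.2859 = 0.610 K.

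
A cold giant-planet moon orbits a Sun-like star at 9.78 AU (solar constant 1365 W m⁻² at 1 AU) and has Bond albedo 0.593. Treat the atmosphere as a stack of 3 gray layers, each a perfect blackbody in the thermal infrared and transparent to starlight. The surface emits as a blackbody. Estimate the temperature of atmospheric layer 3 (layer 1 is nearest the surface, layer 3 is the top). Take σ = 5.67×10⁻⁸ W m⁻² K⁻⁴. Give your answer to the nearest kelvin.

71 K

By the inverse-square law, S = 1365/9.78² = 14.27 W m⁻².
OLR = S(1−α)/4 = 1.452 W m⁻²; the top layer radiates at T_e = 71.14 K.
The net upward flux σT_e⁴ is constant between every pair of levels, so T_k⁴ = (N+1−k)T_e⁴.
T_3 = (1)^(1/4)·71.14 = 71.14 K.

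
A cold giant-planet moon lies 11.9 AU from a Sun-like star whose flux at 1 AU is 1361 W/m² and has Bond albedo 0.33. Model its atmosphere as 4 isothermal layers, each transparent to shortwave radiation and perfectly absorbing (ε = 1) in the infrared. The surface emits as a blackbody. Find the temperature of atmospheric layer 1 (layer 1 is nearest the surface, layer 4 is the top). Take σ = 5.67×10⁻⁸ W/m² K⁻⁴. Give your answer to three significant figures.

103 K

By the inverse-square law, S = 1361/11.9² = 9.611 W/m².
OLR = S(1−α)/4 = 1.610 W/m²; the top layer radiates at T_e = 73.00 K.
The net upward flux σT_e⁴ is constant between every pair of levels, so T_k⁴ = (N+1−k)T_e⁴.
T_1 = (4)^(1/4)·73.00 = 103.2 K.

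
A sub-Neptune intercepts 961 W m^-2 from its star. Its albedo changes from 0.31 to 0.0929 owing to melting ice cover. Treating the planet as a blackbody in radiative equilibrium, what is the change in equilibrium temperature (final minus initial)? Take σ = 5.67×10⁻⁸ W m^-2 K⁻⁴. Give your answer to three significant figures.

With α = 0.31, T₁ = 232.5 K.
With α = 0.0929, T₂ = 249.0 K.
Change: 249.0 − 232.5 = 16.46 K.

16.5 K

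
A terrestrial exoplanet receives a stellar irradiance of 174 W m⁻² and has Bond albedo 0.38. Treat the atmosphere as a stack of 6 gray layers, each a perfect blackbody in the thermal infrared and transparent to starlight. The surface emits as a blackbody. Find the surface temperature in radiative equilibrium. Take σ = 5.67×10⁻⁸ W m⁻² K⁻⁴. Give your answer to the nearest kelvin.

Top-of-atmosphere balance: σT_e⁴ = S(1−α)/4 = 26.97 W m⁻² → T_e = 147.7 K.
For an N-layer opaque stack, T_s⁴ = (N+1)T_e⁴, hence T_s = (7)^(1/4)×147.7 K = 240.2 K.

240 kelvin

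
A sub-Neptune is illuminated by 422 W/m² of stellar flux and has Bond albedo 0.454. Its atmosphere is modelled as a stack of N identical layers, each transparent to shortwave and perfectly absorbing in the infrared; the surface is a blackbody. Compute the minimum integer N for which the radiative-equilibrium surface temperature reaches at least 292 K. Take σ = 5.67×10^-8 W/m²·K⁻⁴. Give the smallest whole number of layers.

7

Top-of-atmosphere balance: σT_e⁴ = S(1−α)/4 = 57.60 W/m² → T_e = 178.5 K.
Need (N+1)T_e⁴ ≥ T_s⁴, i.e. N+1 ≥ (292/178.5)⁴ = 7.156.
Rounding up, N = 7.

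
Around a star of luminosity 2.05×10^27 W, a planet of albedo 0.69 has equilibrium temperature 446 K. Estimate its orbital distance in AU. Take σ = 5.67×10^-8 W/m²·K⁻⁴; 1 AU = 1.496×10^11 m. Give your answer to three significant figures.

0.502 AU

Required flux: S = 4σT⁴/(1−α) = 28950 W/m².
From L = 4πd²S, d = √(2.05×10^27/(4π·28950)) = 7.507×10^10 m = 0.5018 AU.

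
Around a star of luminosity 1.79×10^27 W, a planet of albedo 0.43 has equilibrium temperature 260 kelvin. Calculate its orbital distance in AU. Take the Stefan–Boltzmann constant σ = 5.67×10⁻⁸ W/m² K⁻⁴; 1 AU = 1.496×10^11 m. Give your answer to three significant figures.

1.87 AU

Required flux: S = 4σT⁴/(1−α) = 1818 W/m².
Then d = [L/(4πS)]^(1/2) = 2.799×10^11 m, i.e. 1.871 AU.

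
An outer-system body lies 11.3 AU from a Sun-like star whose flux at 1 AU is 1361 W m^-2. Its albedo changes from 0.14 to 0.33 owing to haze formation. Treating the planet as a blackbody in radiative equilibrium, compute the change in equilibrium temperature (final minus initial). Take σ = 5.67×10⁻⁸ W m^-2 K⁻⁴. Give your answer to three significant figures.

By the inverse-square law, S = 1361/11.3² = 10.66 W m^-2.
Initial: T₁ = [S(1−0.14)/(4σ)]^(1/4) = 79.73 K.
After:  T₂ = [10.66·0.67/(4σ)]^(1/4) = 74.91 K.
ΔT = T₂ − T₁ = -4.824 K.

-4.82 kelvin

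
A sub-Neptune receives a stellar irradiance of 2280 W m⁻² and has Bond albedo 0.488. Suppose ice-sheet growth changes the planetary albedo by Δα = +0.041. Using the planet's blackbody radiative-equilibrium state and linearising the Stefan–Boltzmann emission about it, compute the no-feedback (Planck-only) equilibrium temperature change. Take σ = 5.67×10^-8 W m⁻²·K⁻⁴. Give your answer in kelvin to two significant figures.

-5.4 K

The baseline emission temperature is T_e = 267.8 K.
ΔF = −(S/4)Δα = −(2280/4)×(+0.041) = -23.37 W m⁻².
Planck response: λ_P = 4σT_e³ = 4·5.67×10⁻⁸·(267.8)³ = 4.358 W m⁻²/K.
ΔT₀ = ΔF/λ_P = -23.37/4.358 = -5.36 K.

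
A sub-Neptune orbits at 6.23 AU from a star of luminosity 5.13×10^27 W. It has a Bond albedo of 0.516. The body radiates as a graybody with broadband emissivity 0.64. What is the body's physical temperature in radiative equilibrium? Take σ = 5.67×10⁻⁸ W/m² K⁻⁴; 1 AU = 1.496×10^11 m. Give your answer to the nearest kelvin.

199 kelvin

d = 6.23 × 1.496×10^11 m = 9.320×10^11 m.
S = L/(4πd²) = 470.0 W/m².
Averaging over the sphere, the absorbed flux is S(1−α)/4 = 56.87 W/m².
Equating to εσT⁴ with ε = 0.64: T = (56.87/0.64σ)^(1/4) = 199.0 K.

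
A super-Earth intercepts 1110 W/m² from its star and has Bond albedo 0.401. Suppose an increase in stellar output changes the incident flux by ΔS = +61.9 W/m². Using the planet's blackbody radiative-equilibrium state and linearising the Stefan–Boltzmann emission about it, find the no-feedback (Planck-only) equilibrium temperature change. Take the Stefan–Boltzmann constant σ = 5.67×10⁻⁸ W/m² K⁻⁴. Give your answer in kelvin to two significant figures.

Unperturbed T_e = [1110·(1−0.401)/(4σ)]^¼ = 232.7 K.
ΔF = Δ[S(1−α)]/4 = (1−0.401)·+61.9/4 = 9.270 W/m².
The Planck feedback parameter is 4σT_e³ = 2.857 W/m²/K.
ΔT₀ = ΔF/λ_P = 9.270/2.857 = 3.24 K.

3.2 K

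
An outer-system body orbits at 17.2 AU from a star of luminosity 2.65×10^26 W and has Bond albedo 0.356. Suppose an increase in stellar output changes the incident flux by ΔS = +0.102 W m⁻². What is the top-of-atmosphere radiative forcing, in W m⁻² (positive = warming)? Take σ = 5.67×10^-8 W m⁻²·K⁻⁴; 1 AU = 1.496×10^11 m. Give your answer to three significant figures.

0.0164 W m⁻²

d = 17.2 × 1.496×10^11 m = 2.573×10^12 m.
S = L/(4πd²) = 3.185 W m⁻².
TOA radiative forcing: ΔF = (1−α)ΔS/4 = 0.644·(+0.102)/4 = 0.01642 W m⁻².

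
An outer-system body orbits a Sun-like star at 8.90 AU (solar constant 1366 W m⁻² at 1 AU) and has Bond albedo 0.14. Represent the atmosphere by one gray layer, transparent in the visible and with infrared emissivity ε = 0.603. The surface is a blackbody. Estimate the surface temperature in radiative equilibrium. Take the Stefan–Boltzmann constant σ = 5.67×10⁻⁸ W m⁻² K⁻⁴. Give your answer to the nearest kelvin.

Flux at the orbit: S = 1366/(8.90)² = 17.25 W m⁻².
Effective emission temperature (TOA balance): σT_e⁴ = S(1−α)/4 = 3.708 W m⁻² → T_e = 89.93 K.
Surface balance with a leaky layer gives σT_s⁴ = σT_e⁴·2/(2−ε), so T_s = T_e·[2/(2−0.603)]^(1/4) = 98.36 K.

98 K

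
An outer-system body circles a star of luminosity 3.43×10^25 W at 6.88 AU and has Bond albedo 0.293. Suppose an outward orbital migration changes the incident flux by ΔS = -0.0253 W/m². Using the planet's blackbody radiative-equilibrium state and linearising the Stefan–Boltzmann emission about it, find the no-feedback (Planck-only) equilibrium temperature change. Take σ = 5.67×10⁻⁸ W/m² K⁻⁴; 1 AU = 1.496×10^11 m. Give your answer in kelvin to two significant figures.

Orbital distance: d = 6.88 AU = 1.029×10^12 m.
Spreading L over a sphere of radius d: S = 3.43×10^25/(4π·1.03×10^12²) = 2.577 W/m².
The baseline emission temperature is T_e = 53.24 K.
TOA radiative forcing: ΔF = (1−α)ΔS/4 = 0.707·(-0.0253)/4 = -0.004472 W/m².
Planck response: λ_P = 4σT_e³ = 4·5.67×10⁻⁸·(53.24)³ = 0.03422 W/m²/K.
ΔT₀ = ΔF/λ_P = -0.004472/0.03422 = -0.131 K.

-0.13 K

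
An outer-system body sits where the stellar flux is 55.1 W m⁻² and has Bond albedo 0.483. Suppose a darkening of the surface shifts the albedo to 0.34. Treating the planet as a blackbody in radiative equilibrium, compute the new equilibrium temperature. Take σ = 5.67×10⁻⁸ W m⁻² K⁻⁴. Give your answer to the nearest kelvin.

With the new albedo, S(1−α₂)/4 = 9.091 W m⁻², so T₂ = 112.5 K.

113 K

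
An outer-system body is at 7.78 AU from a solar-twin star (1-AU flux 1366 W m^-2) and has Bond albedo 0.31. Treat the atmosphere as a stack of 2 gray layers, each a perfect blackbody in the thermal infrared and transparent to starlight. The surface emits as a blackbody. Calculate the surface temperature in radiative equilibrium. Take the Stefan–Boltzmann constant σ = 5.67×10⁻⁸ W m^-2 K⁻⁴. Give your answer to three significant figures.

Irradiance scales as 1/d², so S = 1366 W m^-2 × (1/7.78)² = 22.57 W m^-2.
Top-of-atmosphere balance: σT_e⁴ = S(1−α)/4 = 3.893 W m^-2 → T_e = 91.03 K.
Layer-by-layer balance gives σT_s⁴ = (N+1)σT_e⁴, so T_s = 3^¼·91.03 = 119.8 K.

120 K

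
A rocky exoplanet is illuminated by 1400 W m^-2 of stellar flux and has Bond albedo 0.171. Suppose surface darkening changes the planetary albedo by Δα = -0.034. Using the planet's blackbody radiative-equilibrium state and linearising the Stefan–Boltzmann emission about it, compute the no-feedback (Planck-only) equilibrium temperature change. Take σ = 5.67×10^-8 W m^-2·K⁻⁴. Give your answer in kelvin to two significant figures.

2.7 K

The baseline emission temperature is T_e = 267.5 K.
ΔF = −(S/4)Δα = −(1400/4)×(-0.034) = 11.90 W m^-2.
Planck response: λ_P = 4σT_e³ = 4·5.67×10⁻⁸·(267.5)³ = 4.339 W m^-2/K.
So ΔT₀ = 11.90/4.339 = 2.74 K.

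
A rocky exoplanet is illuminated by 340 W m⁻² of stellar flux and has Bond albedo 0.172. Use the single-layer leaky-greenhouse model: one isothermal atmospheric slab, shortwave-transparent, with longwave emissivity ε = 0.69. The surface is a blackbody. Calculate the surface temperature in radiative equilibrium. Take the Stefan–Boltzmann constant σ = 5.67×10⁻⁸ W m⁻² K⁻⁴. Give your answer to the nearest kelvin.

209 K

At the top of the atmosphere, σT_e⁴ = S(1−α)/4 = 70.38 W m⁻², giving T_e = 187.7 K.
Surface balance with a leaky layer gives σT_s⁴ = σT_e⁴·2/(2−ε), so T_s = T_e·[2/(2−0.69)]^(1/4) = 208.6 K.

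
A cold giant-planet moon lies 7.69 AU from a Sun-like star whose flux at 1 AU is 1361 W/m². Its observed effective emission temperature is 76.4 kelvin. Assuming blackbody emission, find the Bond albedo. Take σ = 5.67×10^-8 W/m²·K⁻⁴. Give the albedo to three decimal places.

By the inverse-square law, S = 1361/7.69² = 23.01 W/m².
From σT⁴ = S(1−α)/4 we invert for α: 1−α = 4σT⁴/S.
4σT⁴ = 4·5.67×10⁻⁸·(76.4)⁴ = 7.727 W/m².
Hence α = 1 − 7.727/23.01 = 0.6643.

0.664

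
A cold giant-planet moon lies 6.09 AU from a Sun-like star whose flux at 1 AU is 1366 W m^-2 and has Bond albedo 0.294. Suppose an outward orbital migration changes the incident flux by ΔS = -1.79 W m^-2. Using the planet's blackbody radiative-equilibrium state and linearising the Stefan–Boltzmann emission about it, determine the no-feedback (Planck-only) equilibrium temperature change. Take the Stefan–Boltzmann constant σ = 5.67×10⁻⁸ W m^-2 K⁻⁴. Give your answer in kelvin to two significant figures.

-1.3 K

Irradiance scales as 1/d², so S = 1366 W m^-2 × (1/6.09)² = 36.83 W m^-2.
Unperturbed T_e = [36.83·(1−0.294)/(4σ)]^¼ = 103.5 K.
ΔF = Δ[S(1−α)]/4 = (1−0.294)·-1.79/4 = -0.3159 W m^-2.
Linearising σT⁴ gives d(σT⁴)/dT = 4σT_e³ = 0.2513 W m^-2 per K.
Hence the no-feedback warming is ΔF/(4σT_e³) = -1.26 K.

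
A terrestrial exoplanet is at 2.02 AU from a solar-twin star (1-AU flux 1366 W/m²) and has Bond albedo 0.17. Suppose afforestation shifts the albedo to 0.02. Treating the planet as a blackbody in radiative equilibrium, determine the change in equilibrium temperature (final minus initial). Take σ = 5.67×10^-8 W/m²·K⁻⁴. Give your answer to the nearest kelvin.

8 kelvin

By the inverse-square law, S = 1366/2.02² = 334.8 W/m².
Before: T₁ = [334.8·0.83/(4σ)]^(1/4) = 187.1 K.
After:  T₂ = [334.8·0.98/(4σ)]^(1/4) = 195.0 K.
Change: 195.0 − 187.1 = 7.934 K.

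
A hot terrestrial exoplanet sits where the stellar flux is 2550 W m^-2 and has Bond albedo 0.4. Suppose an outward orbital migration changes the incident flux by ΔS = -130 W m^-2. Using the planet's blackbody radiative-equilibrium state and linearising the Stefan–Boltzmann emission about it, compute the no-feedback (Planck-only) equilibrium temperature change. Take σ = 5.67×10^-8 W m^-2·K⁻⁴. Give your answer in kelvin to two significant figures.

-3.7 K

Reference equilibrium: T_e = [S(1−α)/(4σ)]^(1/4) = 286.6 K.
ΔF = Δ[S(1−α)]/4 = (1−0.4)·-130/4 = -19.50 W m^-2.
The Planck feedback parameter is 4σT_e³ = 5.339 W m^-2/K.
ΔT₀ = ΔF/λ_P = -19.50/5.339 = -3.65 K.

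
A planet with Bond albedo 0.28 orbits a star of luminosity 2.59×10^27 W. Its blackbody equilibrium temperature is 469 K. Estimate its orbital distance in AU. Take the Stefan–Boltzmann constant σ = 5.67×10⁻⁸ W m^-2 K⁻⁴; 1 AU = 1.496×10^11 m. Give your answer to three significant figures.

The flux needed for this T is 4σT⁴/(1−0.28) = 15240 W m^-2.
From L = 4πd²S, d = √(2.59×10^27/(4π·15240)) = 1.163×10^11 m = 0.7773 AU.

0.777 AU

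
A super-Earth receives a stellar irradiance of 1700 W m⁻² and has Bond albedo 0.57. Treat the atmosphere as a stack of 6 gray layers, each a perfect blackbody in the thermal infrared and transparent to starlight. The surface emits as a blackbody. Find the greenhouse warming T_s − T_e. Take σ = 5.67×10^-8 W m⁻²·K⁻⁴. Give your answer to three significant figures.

The effective emission temperature is T_e = [S(1−α)/(4σ)]^¼ = 238.3 K.
Surface: T_s = (7)^¼·T_e = 387.6 K.
Warming: T_s − T_e = 149.3 K.

149 kelvin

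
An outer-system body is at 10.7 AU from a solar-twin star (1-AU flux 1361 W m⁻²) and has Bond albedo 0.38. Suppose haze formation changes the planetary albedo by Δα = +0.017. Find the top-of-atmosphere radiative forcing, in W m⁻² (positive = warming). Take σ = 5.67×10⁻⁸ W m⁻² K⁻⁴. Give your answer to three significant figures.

-0.0505 W m⁻²

By the inverse-square law, S = 1361/10.7² = 11.89 W m⁻².
ΔF = −(S/4)Δα = −(11.89/4)×(+0.017) = -0.05052 W m⁻².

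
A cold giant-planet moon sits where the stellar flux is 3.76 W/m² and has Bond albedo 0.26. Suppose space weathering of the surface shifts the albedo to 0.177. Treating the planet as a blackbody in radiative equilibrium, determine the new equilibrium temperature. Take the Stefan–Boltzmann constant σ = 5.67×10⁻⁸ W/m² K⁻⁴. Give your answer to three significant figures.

New equilibrium: T₂ = [(1−0.177)·3.760/(4σ)]^(1/4) = 60.78 K.

60.8 K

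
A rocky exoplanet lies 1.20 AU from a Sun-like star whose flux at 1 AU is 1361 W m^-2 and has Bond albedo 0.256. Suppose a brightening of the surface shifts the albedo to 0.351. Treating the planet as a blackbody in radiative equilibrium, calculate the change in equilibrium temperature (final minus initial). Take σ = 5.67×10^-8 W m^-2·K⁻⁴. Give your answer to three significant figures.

Flux at the orbit: S = 1361/(1.20)² = 945.1 W m^-2.
Before: T₁ = [945.1·0.744/(4σ)]^(1/4) = 236.0 K.
After:  T₂ = [945.1·0.649/(4σ)]^(1/4) = 228.0 K.
ΔT = T₂ − T₁ = -7.923 K.

-7.92 K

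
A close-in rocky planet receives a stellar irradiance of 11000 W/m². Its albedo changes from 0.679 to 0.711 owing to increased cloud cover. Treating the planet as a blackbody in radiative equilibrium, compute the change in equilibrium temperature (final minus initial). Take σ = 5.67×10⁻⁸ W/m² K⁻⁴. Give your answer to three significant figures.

-9.15 K

With α = 0.679, T₁ = 353.2 K.
With α = 0.711, T₂ = 344.1 K.
ΔT = T₂ − T₁ = -9.153 K.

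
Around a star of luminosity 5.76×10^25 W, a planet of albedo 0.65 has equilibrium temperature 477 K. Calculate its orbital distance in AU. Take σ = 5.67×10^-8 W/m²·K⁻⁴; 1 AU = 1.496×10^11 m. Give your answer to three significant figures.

0.0781 AU

The flux needed for this T is 4σT⁴/(1−0.65) = 33550 W/m².
S = L/(4πd²) → d = √(L/4πS) = √(5.76×10^25/(4π·33550)) = 1.169×10^10 m = 0.07814 AU.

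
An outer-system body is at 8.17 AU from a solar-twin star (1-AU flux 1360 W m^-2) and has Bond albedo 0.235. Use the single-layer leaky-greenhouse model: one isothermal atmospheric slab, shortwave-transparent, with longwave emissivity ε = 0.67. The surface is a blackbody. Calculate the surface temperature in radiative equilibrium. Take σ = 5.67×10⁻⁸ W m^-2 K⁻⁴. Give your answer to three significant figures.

101 K

Irradiance scales as 1/d², so S = 1360 W m^-2 × (1/8.17)² = 20.37 W m^-2.
Effective emission temperature (TOA balance): σT_e⁴ = S(1−α)/4 = 3.897 W m^-2 → T_e = 91.05 K.
Surface balance with a leaky layer gives σT_s⁴ = σT_e⁴·2/(2−ε), so T_s = T_e·[2/(2−0.67)]^(1/4) = 100.8 K.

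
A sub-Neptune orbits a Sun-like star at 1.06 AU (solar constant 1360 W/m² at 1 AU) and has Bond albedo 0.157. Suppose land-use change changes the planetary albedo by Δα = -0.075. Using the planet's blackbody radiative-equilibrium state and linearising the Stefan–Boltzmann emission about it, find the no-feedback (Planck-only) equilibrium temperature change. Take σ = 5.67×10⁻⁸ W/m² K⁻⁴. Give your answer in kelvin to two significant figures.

5.8 kelvin

By the inverse-square law, S = 1360/1.06² = 1210 W/m².
Reference equilibrium: T_e = [S(1−α)/(4σ)]^(1/4) = 259.0 K.
The change in absorbed flux is Δ[S(1−α)/4] = −SΔα/4 = 22.69 W/m².
Linearising σT⁴ gives d(σT⁴)/dT = 4σT_e³ = 3.940 W/m² per K.
Hence the no-feedback warming is ΔF/(4σT_e³) = 5.76 K.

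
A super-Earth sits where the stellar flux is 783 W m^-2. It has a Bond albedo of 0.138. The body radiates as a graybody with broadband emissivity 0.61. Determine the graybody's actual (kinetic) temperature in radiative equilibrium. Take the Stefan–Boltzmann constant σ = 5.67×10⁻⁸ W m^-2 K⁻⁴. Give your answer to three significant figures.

264 kelvin

The planet absorbs (1−α)S over its disc πR² and re-emits over 4πR², so the mean absorbed flux is (1−0.138)·783.0/4 = 168.7 W m^-2.
Radiative balance εσT⁴ = 168.7 gives T = [168.7/(0.61·σ)]^(1/4) = 264.3 K.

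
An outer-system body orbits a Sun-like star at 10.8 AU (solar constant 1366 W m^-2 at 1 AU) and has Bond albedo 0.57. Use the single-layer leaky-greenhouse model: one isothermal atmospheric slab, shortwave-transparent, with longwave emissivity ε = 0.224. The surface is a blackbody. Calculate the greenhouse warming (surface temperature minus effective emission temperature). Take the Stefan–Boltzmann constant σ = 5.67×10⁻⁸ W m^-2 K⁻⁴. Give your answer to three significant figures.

2.07 K

By the inverse-square law, S = 1366/10.8² = 11.71 W m^-2.
Effective emission temperature (TOA balance): σT_e⁴ = S(1−α)/4 = 1.259 W m^-2 → T_e = 68.64 K.
For a single slab of emissivity ε, T_s⁴ = 2T_e⁴/(2−ε); thus T_s = 68.64·(1.126)^(1/4) = 70.71 K.
Greenhouse warming: T_s − T_e = 2.069 K.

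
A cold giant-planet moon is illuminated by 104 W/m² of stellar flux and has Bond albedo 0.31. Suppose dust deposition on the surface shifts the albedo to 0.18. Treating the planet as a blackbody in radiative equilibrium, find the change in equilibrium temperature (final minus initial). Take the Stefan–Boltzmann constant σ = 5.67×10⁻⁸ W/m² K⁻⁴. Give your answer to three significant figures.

With α = 0.31, T₁ = 133.4 K.
Final:   T₂ = [S(1−0.18)/(4σ)]^(1/4) = 139.3 K.
Change: 139.3 − 133.4 = 5.881 K.

5.88 K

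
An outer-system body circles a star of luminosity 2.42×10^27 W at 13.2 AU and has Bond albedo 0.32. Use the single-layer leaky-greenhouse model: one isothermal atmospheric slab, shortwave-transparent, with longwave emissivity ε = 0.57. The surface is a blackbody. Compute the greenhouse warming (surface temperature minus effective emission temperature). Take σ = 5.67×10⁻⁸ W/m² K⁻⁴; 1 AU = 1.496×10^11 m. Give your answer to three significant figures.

d = 13.2 × 1.496×10^11 m = 1.975×10^12 m.
S = L/(4πd²) = 49.38 W/m².
The planet radiates to space at T_e = [S(1−α)/(4σ)]^(1/4) = 110.3 K.
Surface balance with a leaky layer gives σT_s⁴ = σT_e⁴·2/(2−ε), so T_s = T_e·[2/(2−0.57)]^(1/4) = 120.0 K.
Greenhouse warming: T_s − T_e = 9.651 K.

9.65 K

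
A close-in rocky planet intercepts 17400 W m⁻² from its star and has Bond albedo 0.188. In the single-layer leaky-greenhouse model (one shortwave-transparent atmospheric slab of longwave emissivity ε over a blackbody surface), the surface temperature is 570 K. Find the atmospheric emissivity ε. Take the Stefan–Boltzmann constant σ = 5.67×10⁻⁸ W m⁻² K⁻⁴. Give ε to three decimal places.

Effective temperature: T_e = [S(1−α)/(4σ)]^(1/4) = 499.6 K.
Inverting T_s⁴ = 2T_e⁴/(2−ε): (T_e/T_s)⁴ = 0.5902, so ε = 2(1 − 0.5902) = 0.8197.

0.820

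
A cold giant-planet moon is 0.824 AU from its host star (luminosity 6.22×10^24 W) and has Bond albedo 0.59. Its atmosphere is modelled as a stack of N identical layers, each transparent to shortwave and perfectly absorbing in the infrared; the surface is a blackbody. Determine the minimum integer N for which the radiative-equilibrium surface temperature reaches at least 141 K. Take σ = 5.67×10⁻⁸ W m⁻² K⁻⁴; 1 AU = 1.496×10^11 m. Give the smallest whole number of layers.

d = 0.824 × 1.496×10^11 m = 1.233×10^11 m.
Spreading L over a sphere of radius d: S = 6.22×10^24/(4π·1.23×10^11²) = 32.57 W m⁻².
OLR = S(1−α)/4 = 3.339 W m⁻²; the top layer radiates at T_e = 87.60 K.
Need (N+1)T_e⁴ ≥ T_s⁴, i.e. N+1 ≥ (141/87.60)⁴ = 6.712.
Rounding up, N = 6.

6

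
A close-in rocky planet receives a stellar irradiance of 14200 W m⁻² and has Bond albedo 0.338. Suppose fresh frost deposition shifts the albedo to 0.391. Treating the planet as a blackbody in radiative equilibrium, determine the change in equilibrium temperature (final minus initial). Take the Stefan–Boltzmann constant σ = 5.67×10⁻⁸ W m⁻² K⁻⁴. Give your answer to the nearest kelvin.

With α = 0.338, T₁ = 451.2 K.
After:  T₂ = [14200·0.609/(4σ)]^(1/4) = 441.9 K.
ΔT = T₂ − T₁ = -9.315 K.

-9 kelvin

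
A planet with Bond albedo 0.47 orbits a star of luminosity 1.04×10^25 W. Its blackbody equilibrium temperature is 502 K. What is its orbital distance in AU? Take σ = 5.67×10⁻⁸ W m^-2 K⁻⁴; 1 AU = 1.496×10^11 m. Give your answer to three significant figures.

0.0369 AU

The flux needed for this T is 4σT⁴/(1−0.47) = 27180 W m^-2.
Then d = [L/(4πS)]^(1/2) = 5.518×10^9 m, i.e. 0.03689 AU.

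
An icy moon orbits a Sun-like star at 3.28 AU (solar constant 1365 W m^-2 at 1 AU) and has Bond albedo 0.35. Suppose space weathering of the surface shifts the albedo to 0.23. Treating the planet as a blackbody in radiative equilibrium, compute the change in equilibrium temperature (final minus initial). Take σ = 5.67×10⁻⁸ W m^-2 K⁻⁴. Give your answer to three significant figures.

Irradiance scales as 1/d², so S = 1365 W m^-2 × (1/3.28)² = 126.9 W m^-2.
Initial: T₁ = [S(1−0.35)/(4σ)]^(1/4) = 138.1 K.
With α = 0.23, T₂ = 144.1 K.
Change: 144.1 − 138.1 = 5.974 K.

5.97 K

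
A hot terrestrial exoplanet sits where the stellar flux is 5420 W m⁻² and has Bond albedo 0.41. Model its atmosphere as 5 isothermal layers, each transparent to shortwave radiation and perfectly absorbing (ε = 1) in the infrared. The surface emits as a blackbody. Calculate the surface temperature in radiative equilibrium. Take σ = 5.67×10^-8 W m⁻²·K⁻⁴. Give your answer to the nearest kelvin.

539 kelvin

Top-of-atmosphere balance: σT_e⁴ = S(1−α)/4 = 799.5 W m⁻² → T_e = 344.6 K.
With N = 5 opaque layers, T_s = (N+1)^(1/4)·T_e = 6^(1/4)·344.6 = 539.3 K.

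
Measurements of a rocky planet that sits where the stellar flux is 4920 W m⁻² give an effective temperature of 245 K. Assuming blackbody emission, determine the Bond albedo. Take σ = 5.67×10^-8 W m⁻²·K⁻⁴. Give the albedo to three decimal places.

0.834

Energy balance: S(1−α)/4 = σT⁴, so 1−α = 4σT⁴/S.
4σT⁴ = 4·5.67×10⁻⁸·(245)⁴ = 817.2 W m⁻².
Hence α = 1 − 817.2/4920 = 0.8339.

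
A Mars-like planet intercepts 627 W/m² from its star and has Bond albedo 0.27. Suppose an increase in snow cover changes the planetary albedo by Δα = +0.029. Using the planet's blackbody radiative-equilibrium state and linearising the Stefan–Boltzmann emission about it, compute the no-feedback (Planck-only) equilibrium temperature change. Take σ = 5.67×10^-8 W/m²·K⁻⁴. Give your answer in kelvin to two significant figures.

-2.1 K

Unperturbed T_e = [627.0·(1−0.27)/(4σ)]^¼ = 212.0 K.
ΔF = −(S/4)Δα = −(627.0/4)×(+0.029) = -4.546 W/m².
Linearising σT⁴ gives d(σT⁴)/dT = 4σT_e³ = 2.160 W/m² per K.
Hence the no-feedback warming is ΔF/(4σT_e³) = -2.10 K.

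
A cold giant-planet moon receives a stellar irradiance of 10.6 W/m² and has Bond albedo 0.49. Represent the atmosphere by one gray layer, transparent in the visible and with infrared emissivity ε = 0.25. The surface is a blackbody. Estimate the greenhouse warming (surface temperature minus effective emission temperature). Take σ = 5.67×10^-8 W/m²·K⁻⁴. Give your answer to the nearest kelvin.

The planet radiates to space at T_e = [S(1−α)/(4σ)]^(1/4) = 69.87 K.
The surface balance (absorbed SW + ε·downward IR = σT_s⁴) with T_a⁴ = T_s⁴/2 reduces to T_s = T_e·[2/(2−ε)]^¼ = 72.24 K.
Greenhouse warming: T_s − T_e = 2.372 K.

2 kelvin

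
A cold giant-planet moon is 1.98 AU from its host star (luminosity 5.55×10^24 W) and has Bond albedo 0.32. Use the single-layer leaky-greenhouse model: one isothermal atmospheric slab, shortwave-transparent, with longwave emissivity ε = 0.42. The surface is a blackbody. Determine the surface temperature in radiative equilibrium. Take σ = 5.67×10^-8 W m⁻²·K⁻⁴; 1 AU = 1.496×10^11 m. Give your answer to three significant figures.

66.1 K

d = 1.98 × 1.496×10^11 m = 2.962×10^11 m.
S = L/(4πd²) = 5.034 W m⁻².
Effective emission temperature (TOA balance): σT_e⁴ = S(1−α)/4 = 0.8557 W m⁻² → T_e = 62.33 K.
The surface balance (absorbed SW + ε·downward IR = σT_s⁴) with T_a⁴ = T_s⁴/2 reduces to T_s = T_e·[2/(2−ε)]^¼ = 66.11 K.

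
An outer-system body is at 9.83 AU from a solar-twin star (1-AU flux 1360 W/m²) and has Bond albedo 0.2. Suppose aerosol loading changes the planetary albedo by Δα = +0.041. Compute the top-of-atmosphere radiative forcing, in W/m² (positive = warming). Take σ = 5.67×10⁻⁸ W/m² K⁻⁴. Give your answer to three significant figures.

By the inverse-square law, S = 1360/9.83² = 14.07 W/m².
The change in absorbed flux is Δ[S(1−α)/4] = −SΔα/4 = -0.1443 W/m².

-0.144 W/m²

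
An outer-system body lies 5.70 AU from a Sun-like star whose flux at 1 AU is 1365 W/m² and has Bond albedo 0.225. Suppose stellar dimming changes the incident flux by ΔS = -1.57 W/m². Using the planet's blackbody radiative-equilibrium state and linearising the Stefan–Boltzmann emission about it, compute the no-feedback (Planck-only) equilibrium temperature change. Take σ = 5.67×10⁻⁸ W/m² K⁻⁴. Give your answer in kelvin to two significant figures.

Flux at the orbit: S = 1365/(5.70)² = 42.01 W/m².
Reference equilibrium: T_e = [S(1−α)/(4σ)]^(1/4) = 109.5 K.
ΔF = Δ[S(1−α)]/4 = (1−0.225)·-1.57/4 = -0.3042 W/m².
Linearising σT⁴ gives d(σT⁴)/dT = 4σT_e³ = 0.2975 W/m² per K.
So ΔT₀ = -0.3042/0.2975 = -1.02 K.

-1.0 K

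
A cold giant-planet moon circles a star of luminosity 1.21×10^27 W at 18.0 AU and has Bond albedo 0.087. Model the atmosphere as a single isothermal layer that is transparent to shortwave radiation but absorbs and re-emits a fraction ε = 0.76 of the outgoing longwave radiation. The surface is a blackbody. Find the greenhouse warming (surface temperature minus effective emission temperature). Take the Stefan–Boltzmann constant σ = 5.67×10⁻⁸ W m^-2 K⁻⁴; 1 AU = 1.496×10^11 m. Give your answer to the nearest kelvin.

Orbital distance: d = 18.0 AU = 2.693×10^12 m.
Spreading L over a sphere of radius d: S = 1.21×10^27/(4π·2.69×10^12²) = 13.28 W m^-2.
The planet radiates to space at T_e = [S(1−α)/(4σ)]^(1/4) = 85.51 K.
For a single slab of emissivity ε, T_s⁴ = 2T_e⁴/(2−ε); thus T_s = 85.51·(1.613)^(1/4) = 96.36 K.
The atmosphere warms the surface by 10.85 K.

11 K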